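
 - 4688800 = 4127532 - 8816332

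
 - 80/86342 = -1 + 43131/43171=- 0.00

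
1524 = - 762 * ( - 2)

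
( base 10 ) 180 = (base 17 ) aa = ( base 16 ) b4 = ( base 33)5F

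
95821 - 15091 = 80730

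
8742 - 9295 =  - 553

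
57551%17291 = 5678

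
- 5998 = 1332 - 7330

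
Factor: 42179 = 42179^1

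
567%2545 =567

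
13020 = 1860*7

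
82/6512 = 41/3256 = 0.01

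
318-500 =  - 182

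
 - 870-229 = -1099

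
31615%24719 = 6896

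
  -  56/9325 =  - 56/9325=- 0.01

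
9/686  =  9/686 = 0.01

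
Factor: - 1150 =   -  2^1*5^2*23^1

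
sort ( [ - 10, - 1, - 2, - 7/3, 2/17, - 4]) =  [ - 10 , - 4 , - 7/3, - 2 , - 1, 2/17 ] 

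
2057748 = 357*5764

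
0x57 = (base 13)69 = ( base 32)2N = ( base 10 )87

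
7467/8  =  7467/8   =  933.38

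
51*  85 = 4335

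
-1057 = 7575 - 8632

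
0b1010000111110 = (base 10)5182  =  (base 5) 131212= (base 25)877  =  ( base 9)7087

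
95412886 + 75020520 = 170433406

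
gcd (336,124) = 4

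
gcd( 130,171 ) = 1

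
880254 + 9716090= 10596344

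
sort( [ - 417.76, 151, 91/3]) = [-417.76, 91/3,151] 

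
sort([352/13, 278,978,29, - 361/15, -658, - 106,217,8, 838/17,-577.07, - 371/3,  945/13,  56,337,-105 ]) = [ -658, - 577.07, - 371/3, -106, - 105, - 361/15,8,352/13,29, 838/17 , 56, 945/13,217,278 , 337,978]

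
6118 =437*14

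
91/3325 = 13/475 =0.03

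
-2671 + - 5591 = -8262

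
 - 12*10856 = - 130272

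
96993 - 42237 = 54756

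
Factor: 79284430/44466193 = 2^1*5^1*17^1 * 29^ ( - 2 )*37^(-1)*331^1*1409^1*1429^( - 1)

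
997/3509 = 997/3509   =  0.28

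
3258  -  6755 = -3497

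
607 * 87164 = 52908548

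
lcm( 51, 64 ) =3264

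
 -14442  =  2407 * ( - 6 ) 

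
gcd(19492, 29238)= 9746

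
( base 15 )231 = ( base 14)276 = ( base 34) EK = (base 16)1f0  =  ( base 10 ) 496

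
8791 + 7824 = 16615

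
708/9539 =708/9539=0.07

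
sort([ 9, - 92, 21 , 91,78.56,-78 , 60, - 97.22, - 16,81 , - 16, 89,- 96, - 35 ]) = [ - 97.22,  -  96,-92, - 78, - 35,-16, - 16,9,21, 60, 78.56, 81,89,91 ]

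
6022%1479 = 106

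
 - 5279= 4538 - 9817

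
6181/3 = 6181/3 = 2060.33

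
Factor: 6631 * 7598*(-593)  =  - 29876726434=- 2^1*19^1*29^1*131^1*349^1*593^1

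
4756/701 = 6 + 550/701 = 6.78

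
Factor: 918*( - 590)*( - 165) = 2^2*3^4*5^2* 11^1*17^1*59^1 = 89367300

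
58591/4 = 58591/4 = 14647.75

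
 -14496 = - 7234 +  - 7262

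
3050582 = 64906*47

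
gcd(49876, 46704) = 4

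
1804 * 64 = 115456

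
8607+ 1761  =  10368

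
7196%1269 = 851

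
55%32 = 23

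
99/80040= 33/26680 = 0.00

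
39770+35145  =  74915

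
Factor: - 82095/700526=  -  2^( - 1 )*3^1*5^1*13^1*41^( - 1)*421^1*8543^( - 1 )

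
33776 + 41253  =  75029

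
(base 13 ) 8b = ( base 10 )115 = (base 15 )7a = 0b1110011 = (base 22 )55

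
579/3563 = 579/3563= 0.16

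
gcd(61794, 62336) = 2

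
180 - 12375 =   -  12195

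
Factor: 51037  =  7^1*23^1*317^1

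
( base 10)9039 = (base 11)6878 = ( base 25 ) ebe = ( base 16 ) 234f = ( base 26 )d9h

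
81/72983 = 81/72983 =0.00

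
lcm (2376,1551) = 111672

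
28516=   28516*1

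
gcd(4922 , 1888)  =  2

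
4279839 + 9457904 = 13737743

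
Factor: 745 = 5^1*149^1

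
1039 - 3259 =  - 2220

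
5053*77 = 389081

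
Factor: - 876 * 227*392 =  - 77949984 = -2^5 * 3^1*7^2*73^1* 227^1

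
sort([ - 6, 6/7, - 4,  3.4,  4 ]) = [ - 6, - 4,6/7,  3.4 , 4]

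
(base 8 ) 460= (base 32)9G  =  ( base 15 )154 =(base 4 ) 10300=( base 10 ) 304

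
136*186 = 25296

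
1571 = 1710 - 139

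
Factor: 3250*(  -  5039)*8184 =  - 2^4*3^1 * 5^3*11^1*13^1  *  31^1*5039^1 = - 134027322000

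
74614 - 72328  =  2286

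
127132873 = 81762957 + 45369916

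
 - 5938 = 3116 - 9054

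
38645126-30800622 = 7844504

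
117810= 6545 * 18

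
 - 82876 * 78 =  - 6464328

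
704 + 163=867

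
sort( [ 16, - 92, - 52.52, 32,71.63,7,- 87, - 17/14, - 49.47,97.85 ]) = [ - 92, - 87, - 52.52, - 49.47 ,-17/14,7, 16, 32,71.63, 97.85]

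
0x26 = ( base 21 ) 1h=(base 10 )38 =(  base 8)46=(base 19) 20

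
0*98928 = 0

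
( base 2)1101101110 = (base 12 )612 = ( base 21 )1kh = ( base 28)13a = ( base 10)878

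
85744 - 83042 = 2702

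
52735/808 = 65  +  215/808=65.27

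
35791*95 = 3400145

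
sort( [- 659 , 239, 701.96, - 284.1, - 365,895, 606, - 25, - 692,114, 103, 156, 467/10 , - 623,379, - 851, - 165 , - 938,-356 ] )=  [ - 938, - 851, - 692  , - 659 ,-623, - 365,  -  356, - 284.1 , - 165, - 25 , 467/10,  103 , 114, 156,  239, 379, 606,  701.96 , 895]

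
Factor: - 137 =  - 137^1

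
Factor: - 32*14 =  - 448 = -2^6*7^1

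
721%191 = 148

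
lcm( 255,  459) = 2295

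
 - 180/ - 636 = 15/53= 0.28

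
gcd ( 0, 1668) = 1668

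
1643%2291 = 1643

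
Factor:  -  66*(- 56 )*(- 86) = - 2^5*3^1*7^1*11^1*43^1 = - 317856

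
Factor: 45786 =2^1*3^1*13^1*587^1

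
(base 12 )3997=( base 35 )5DF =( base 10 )6595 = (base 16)19C3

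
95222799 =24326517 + 70896282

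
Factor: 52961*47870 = 2535243070 = 2^1*5^1*211^1*251^1 *4787^1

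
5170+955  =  6125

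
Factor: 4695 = 3^1 * 5^1*313^1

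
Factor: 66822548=2^2*13^1*1285049^1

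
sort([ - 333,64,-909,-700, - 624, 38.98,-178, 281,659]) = [ - 909, - 700, - 624, -333, - 178, 38.98,64,281, 659 ] 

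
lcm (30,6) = 30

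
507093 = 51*9943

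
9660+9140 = 18800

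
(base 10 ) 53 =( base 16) 35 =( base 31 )1m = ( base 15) 38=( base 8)65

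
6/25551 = 2/8517= 0.00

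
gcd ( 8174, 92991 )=1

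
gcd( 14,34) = 2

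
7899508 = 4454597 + 3444911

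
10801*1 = 10801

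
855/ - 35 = -25 + 4/7 = -24.43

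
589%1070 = 589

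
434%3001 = 434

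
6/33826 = 3/16913 =0.00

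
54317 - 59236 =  - 4919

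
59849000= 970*61700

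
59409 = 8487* 7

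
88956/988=22239/247 = 90.04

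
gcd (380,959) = 1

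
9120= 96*95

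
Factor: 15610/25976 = 7805/12988=2^(  -  2)*5^1 *7^1*17^(  -  1)*191^( - 1 ) * 223^1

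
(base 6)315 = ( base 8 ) 167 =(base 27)4B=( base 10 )119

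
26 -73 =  - 47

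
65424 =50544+14880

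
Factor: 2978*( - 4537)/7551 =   -  13511186/7551 = - 2^1*3^(  -  2)*13^1*349^1*839^ (-1) * 1489^1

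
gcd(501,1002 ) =501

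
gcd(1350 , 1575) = 225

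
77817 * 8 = 622536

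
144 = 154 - 10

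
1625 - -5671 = 7296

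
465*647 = 300855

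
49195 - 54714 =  -5519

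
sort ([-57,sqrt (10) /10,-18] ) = [ - 57,  -  18, sqrt (10) /10]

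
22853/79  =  22853/79 = 289.28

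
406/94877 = 406/94877 = 0.00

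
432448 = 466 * 928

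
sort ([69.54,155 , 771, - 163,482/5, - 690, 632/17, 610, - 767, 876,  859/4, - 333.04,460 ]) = [ - 767,-690,-333.04, - 163, 632/17, 69.54, 482/5,155, 859/4,460, 610, 771 , 876 ] 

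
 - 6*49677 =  - 298062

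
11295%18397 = 11295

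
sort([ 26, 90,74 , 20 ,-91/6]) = [-91/6,20,26,  74, 90 ]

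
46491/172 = 46491/172 = 270.30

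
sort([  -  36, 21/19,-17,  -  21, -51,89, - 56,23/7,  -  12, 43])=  [-56, - 51, - 36, - 21, - 17, - 12,21/19,23/7 , 43,89]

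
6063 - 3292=2771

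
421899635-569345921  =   - 147446286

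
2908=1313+1595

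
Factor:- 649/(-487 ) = 11^1 * 59^1*487^( - 1)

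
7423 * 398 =2954354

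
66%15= 6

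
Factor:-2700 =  - 2^2*3^3*5^2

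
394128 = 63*6256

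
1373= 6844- 5471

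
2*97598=195196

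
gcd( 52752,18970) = 14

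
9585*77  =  738045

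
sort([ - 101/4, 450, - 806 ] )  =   [ - 806, - 101/4, 450]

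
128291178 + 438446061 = 566737239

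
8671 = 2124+6547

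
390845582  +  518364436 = 909210018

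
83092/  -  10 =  - 8310+ 4/5= - 8309.20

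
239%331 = 239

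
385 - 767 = - 382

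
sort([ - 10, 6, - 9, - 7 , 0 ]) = [ - 10, - 9, - 7,0,6]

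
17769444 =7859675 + 9909769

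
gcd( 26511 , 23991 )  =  3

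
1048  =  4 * 262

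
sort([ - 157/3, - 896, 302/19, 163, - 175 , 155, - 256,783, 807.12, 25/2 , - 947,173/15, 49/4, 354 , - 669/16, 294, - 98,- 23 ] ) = [ - 947 , - 896, - 256, - 175, - 98 , - 157/3 , - 669/16, - 23, 173/15, 49/4 , 25/2,302/19,155,163, 294, 354, 783,807.12 ] 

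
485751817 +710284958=1196036775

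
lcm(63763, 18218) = 127526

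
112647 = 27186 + 85461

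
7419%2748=1923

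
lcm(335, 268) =1340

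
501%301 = 200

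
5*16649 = 83245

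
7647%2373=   528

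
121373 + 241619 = 362992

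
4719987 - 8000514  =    -  3280527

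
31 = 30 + 1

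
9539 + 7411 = 16950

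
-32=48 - 80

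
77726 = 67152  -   - 10574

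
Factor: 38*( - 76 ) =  -2888 = - 2^3*19^2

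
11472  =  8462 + 3010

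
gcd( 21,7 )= 7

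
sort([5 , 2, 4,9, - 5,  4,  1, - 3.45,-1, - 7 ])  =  [ - 7,-5 , - 3.45, - 1,1, 2, 4, 4, 5, 9 ]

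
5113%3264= 1849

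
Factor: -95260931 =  - 7951^1*11981^1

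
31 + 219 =250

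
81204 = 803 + 80401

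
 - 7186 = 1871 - 9057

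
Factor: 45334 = 2^1 * 19^1*1193^1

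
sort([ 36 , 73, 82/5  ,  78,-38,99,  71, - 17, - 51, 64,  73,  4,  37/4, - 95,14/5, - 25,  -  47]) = [ - 95,-51, -47, - 38, - 25,-17,  14/5, 4,  37/4, 82/5,36, 64,  71,73,73, 78 , 99]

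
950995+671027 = 1622022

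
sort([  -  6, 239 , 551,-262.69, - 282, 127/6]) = [- 282,- 262.69, - 6, 127/6, 239 , 551 ] 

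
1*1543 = 1543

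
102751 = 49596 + 53155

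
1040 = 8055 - 7015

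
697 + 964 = 1661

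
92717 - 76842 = 15875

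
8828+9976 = 18804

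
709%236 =1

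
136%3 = 1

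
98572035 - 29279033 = 69293002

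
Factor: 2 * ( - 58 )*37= -2^2*29^1*37^1 = - 4292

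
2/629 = 2/629 = 0.00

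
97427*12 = 1169124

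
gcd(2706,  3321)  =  123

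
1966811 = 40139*49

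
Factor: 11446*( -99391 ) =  - 2^1*59^1 * 97^1*99391^1 =- 1137629386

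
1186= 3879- 2693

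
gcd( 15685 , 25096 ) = 3137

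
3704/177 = 20+164/177 = 20.93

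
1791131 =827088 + 964043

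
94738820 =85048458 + 9690362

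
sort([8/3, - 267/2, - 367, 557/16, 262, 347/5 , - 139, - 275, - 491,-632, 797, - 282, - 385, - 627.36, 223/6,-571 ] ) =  [ - 632 , - 627.36, - 571, - 491,-385, - 367, - 282, - 275, - 139 , - 267/2,8/3, 557/16,223/6, 347/5, 262 , 797]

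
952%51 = 34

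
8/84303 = 8/84303 = 0.00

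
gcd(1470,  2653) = 7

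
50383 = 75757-25374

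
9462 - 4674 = 4788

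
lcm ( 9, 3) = 9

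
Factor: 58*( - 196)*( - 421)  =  4785928 =2^3 * 7^2*29^1*421^1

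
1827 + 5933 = 7760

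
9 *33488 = 301392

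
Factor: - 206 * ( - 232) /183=47792/183 = 2^4*3^( - 1)*29^1*61^(- 1) * 103^1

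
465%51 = 6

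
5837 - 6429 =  -592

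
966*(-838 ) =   -  809508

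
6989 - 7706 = - 717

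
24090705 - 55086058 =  - 30995353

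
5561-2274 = 3287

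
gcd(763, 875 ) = 7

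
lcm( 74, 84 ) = 3108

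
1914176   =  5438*352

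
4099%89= 5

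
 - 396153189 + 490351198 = 94198009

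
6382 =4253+2129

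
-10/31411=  - 1  +  31401/31411 = -0.00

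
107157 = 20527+86630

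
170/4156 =85/2078  =  0.04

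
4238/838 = 2119/419  =  5.06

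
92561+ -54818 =37743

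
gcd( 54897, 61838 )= 631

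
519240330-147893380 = 371346950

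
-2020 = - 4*505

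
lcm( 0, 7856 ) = 0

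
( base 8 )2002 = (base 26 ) 1DC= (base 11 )853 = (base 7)2664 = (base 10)1026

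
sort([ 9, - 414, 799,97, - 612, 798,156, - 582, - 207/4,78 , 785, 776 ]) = [-612, - 582, - 414 ,- 207/4 , 9, 78,  97,156,776, 785,798,  799]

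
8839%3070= 2699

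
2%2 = 0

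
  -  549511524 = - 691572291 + 142060767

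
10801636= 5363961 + 5437675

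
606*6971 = 4224426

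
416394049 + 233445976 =649840025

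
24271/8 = 24271/8 = 3033.88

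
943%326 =291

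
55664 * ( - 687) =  - 38241168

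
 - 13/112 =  - 1 +99/112 = - 0.12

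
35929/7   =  5132 + 5/7 = 5132.71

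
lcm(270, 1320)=11880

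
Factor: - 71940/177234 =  - 110/271 = - 2^1*5^1*11^1*271^(-1 )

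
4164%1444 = 1276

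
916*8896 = 8148736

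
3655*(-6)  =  -21930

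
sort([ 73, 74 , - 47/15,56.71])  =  [- 47/15,56.71,73 , 74 ]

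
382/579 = 382/579 = 0.66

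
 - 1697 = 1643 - 3340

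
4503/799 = 4503/799 = 5.64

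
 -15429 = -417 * 37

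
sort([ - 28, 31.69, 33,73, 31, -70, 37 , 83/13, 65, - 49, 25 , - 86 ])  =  [ - 86, - 70, - 49, -28,83/13, 25,  31,31.69, 33,37, 65, 73]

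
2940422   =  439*6698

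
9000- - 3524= 12524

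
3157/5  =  3157/5 = 631.40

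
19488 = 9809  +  9679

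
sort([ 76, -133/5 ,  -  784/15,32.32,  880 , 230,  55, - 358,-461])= [ - 461,-358, - 784/15, - 133/5,32.32,  55, 76 , 230 , 880]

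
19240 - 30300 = -11060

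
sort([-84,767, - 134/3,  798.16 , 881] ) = [ - 84,-134/3, 767,798.16, 881] 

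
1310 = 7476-6166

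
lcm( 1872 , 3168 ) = 41184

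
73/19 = 3 + 16/19 = 3.84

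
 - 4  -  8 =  - 12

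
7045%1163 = 67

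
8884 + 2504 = 11388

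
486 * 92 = 44712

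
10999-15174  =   - 4175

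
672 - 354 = 318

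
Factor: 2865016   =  2^3 *7^1*11^1*4651^1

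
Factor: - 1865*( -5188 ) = 2^2*5^1*373^1 * 1297^1 = 9675620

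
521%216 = 89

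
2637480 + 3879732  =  6517212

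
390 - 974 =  -584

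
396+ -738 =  - 342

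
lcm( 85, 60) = 1020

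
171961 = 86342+85619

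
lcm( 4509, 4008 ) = 36072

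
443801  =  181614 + 262187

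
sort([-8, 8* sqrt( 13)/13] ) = [ - 8, 8*sqrt( 13 ) /13]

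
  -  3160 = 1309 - 4469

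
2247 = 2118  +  129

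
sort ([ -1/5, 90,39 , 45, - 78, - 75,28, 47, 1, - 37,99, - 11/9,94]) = [  -  78, - 75, - 37, - 11/9 ,-1/5, 1, 28  ,  39,45,47, 90,94 , 99 ] 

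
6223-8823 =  - 2600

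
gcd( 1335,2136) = 267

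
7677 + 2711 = 10388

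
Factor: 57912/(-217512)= - 127/477=-  3^( - 2)* 53^( - 1)*127^1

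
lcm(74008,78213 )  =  6882744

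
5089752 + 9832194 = 14921946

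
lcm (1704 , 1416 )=100536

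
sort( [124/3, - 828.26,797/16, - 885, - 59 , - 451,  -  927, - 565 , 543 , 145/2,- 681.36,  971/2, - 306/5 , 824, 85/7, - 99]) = [ - 927, - 885,-828.26, - 681.36,-565, - 451,-99,-306/5, - 59,  85/7 , 124/3 , 797/16, 145/2, 971/2,543,824 ] 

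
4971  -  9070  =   - 4099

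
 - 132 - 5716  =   - 5848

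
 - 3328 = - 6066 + 2738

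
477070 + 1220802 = 1697872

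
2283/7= 2283/7   =  326.14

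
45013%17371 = 10271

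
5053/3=1684  +  1/3 = 1684.33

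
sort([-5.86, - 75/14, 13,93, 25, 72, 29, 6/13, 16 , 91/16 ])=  [-5.86, - 75/14 , 6/13, 91/16, 13,16, 25, 29 , 72, 93 ] 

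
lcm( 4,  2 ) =4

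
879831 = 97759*9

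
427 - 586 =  - 159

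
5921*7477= 44271317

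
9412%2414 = 2170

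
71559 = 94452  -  22893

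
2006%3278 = 2006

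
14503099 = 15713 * 923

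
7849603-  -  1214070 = 9063673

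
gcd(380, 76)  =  76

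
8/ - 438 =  - 4/219 = -0.02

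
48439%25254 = 23185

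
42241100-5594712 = 36646388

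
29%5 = 4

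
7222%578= 286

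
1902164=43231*44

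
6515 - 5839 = 676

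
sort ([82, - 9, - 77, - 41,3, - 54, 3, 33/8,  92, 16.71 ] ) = [ - 77,-54,-41,-9,3 , 3,33/8,  16.71, 82,92] 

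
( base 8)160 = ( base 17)6a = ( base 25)4C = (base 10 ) 112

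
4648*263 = 1222424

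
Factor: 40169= 40169^1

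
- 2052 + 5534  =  3482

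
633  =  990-357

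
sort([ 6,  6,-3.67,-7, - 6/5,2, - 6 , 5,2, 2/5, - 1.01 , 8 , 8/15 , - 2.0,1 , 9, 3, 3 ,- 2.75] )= [-7, - 6, - 3.67, - 2.75, - 2.0,-6/5,- 1.01,2/5,8/15,  1 , 2,2, 3,3 , 5, 6,6,8,9 ] 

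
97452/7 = 97452/7 =13921.71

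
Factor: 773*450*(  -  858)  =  -298455300 =-  2^2*3^3*5^2*11^1*13^1*773^1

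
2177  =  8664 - 6487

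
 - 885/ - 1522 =885/1522=0.58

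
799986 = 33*24242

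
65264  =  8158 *8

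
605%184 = 53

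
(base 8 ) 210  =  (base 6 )344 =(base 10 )136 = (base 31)4c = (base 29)4k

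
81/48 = 1+11/16 = 1.69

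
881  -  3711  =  -2830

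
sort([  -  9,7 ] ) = [ - 9, 7] 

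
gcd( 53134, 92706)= 2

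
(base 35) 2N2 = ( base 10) 3257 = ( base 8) 6271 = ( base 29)3P9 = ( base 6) 23025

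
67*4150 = 278050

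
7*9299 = 65093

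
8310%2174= 1788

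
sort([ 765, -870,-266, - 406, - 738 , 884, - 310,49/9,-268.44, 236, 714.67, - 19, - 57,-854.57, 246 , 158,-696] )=[-870 ,-854.57 , - 738,-696,-406, - 310 , - 268.44,-266, - 57, - 19, 49/9,  158,236, 246 , 714.67, 765, 884 ]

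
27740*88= 2441120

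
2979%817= 528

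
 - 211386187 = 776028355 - 987414542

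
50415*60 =3024900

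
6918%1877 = 1287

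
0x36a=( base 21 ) 1kd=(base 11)725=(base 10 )874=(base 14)466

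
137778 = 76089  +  61689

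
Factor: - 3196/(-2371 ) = 2^2 * 17^1 * 47^1 * 2371^(- 1 ) 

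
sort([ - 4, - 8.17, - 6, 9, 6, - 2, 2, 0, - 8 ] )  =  [ - 8.17,-8, - 6, - 4, - 2, 0 , 2,  6, 9] 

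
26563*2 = 53126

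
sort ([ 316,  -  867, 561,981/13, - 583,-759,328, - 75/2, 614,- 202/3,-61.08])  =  [-867, - 759, - 583,  -  202/3 , - 61.08, - 75/2,981/13,  316,328,561,614]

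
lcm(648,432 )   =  1296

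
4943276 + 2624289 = 7567565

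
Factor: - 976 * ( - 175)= 170800 = 2^4 * 5^2*7^1*61^1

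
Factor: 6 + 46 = 52 = 2^2*13^1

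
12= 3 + 9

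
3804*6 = 22824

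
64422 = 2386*27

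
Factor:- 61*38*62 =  - 2^2*19^1*31^1*61^1 = - 143716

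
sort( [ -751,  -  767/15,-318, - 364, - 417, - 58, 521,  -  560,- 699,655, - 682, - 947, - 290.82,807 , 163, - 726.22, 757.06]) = [ - 947,-751, -726.22,- 699 , -682, - 560, - 417, - 364, - 318,  -  290.82, - 58, - 767/15 , 163,521 , 655,  757.06,807 ] 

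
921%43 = 18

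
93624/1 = 93624 = 93624.00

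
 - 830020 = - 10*83002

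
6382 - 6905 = -523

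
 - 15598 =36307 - 51905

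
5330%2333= 664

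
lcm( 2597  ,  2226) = 15582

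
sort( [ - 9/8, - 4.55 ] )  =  [ - 4.55, - 9/8 ] 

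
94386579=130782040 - 36395461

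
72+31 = 103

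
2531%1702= 829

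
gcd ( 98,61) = 1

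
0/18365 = 0  =  0.00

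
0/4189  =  0=0.00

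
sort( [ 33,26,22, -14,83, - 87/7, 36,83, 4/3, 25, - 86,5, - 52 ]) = [ - 86, - 52, - 14,-87/7, 4/3,  5,22, 25,  26, 33,36,  83,83 ]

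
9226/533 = 17 + 165/533=17.31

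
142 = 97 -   -  45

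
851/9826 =851/9826 = 0.09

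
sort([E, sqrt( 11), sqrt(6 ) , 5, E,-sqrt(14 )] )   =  [-sqrt(14 ),sqrt(6 ),E, E, sqrt(11), 5 ]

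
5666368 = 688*8236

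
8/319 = 8/319  =  0.03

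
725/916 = 725/916 = 0.79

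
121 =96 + 25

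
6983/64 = 109 + 7/64 = 109.11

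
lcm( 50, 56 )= 1400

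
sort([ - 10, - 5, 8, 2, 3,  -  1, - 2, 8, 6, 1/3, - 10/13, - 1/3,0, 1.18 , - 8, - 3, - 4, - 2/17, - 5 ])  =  [ - 10 ,-8,-5,  -  5, - 4, - 3,-2, - 1, - 10/13, - 1/3,  -  2/17,0, 1/3, 1.18,2, 3 , 6,8,8] 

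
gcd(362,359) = 1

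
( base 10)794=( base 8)1432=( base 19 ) 23f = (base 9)1072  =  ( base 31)PJ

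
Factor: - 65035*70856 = - 4608119960 = - 2^3*5^1*17^1 * 521^1*13007^1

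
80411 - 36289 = 44122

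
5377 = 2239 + 3138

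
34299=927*37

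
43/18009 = 43/18009  =  0.00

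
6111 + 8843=14954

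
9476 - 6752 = 2724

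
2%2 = 0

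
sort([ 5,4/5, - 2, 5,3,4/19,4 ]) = [  -  2,4/19,4/5, 3, 4, 5,5 ] 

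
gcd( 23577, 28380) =3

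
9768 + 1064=10832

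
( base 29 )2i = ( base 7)136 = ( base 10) 76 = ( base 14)56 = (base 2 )1001100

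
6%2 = 0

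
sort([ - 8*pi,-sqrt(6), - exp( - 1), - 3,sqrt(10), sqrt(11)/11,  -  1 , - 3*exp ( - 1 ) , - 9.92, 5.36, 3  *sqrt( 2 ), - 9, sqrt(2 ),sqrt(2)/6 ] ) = [  -  8 *pi, - 9.92, - 9,  -  3,-sqrt(6 ), - 3*exp( - 1),  -  1,-exp(- 1),sqrt(2) /6,sqrt( 11) /11,  sqrt(2),sqrt(10),  3*sqrt(2),5.36]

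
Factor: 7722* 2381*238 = 2^2*3^3*7^1*11^1*13^1*17^1 * 2381^1 = 4375887516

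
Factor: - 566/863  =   - 2^1*283^1*863^( - 1 ) 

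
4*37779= 151116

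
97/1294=97/1294 = 0.07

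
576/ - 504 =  - 8/7 = - 1.14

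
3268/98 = 33 + 17/49 =33.35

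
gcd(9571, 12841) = 1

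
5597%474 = 383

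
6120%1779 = 783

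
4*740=2960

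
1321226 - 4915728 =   -  3594502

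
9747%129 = 72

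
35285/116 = 35285/116 = 304.18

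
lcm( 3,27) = 27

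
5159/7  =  737 = 737.00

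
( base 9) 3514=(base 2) 101000101101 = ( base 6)20021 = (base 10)2605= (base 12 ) 1611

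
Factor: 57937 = 11^1*23^1*229^1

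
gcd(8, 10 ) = 2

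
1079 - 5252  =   - 4173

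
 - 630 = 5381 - 6011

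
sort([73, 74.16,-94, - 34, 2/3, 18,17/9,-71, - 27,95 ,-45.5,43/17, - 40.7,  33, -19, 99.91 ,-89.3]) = [ - 94,-89.3, - 71,  -  45.5 , - 40.7, - 34,  -  27, - 19, 2/3, 17/9,43/17,18,33  ,  73, 74.16,  95, 99.91 ] 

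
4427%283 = 182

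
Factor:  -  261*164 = -2^2*3^2 * 29^1*41^1  =  -42804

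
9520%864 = 16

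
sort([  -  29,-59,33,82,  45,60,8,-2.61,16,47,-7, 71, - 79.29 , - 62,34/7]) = [  -  79.29, - 62,-59, - 29, - 7, - 2.61, 34/7,8, 16,33, 45,47 , 60,71,82]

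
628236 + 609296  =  1237532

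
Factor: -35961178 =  - 2^1  *  11^1*31^1*67^1*787^1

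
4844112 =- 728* ( - 6654 )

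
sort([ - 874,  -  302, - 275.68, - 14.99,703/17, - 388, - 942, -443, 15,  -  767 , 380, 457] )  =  [ - 942, - 874, - 767, - 443,-388, - 302,  -  275.68 , - 14.99, 15, 703/17, 380, 457 ]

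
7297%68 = 21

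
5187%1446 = 849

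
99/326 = 99/326 = 0.30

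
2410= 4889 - 2479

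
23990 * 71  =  1703290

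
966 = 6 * 161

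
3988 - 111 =3877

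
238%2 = 0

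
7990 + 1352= 9342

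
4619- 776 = 3843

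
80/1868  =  20/467 = 0.04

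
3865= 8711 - 4846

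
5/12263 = 5/12263 =0.00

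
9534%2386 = 2376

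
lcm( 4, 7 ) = 28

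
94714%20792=11546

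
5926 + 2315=8241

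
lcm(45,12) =180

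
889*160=142240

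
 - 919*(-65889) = 60551991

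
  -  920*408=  - 375360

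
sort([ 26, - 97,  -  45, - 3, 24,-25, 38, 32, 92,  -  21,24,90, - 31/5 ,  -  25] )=[-97,  -  45, - 25,  -  25, - 21, - 31/5, - 3, 24,24, 26, 32,  38, 90,  92 ]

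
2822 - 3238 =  - 416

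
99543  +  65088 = 164631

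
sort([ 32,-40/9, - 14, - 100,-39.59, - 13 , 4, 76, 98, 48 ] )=[ -100, - 39.59, - 14, - 13, - 40/9, 4,32, 48, 76, 98 ]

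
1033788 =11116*93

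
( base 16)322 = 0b1100100010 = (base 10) 802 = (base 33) oa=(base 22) 1EA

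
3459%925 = 684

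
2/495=2/495=0.00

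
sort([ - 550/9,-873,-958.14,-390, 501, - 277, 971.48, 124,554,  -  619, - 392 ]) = [ - 958.14 ,  -  873, - 619,-392,-390, - 277 ,  -  550/9, 124,  501, 554, 971.48] 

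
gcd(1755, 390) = 195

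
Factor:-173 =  - 173^1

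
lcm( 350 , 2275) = 4550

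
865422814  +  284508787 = 1149931601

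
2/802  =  1/401=0.00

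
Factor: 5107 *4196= 21428972= 2^2*1049^1*5107^1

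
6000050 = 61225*98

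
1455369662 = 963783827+491585835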